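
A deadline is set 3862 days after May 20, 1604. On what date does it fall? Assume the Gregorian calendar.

+365 (one year) → May 20, 1605 (3497 left).
+365 (one year) → May 20, 1606 (3132 left).
+365 (one year) → May 20, 1607 (2767 left).
+366 (one year; includes Feb 29, 1608) → May 20, 1608 (2401 left).
+365 (one year) → May 20, 1609 (2036 left).
+365 (one year) → May 20, 1610 (1671 left).
+365 (one year) → May 20, 1611 (1306 left).
+366 (one year; includes Feb 29, 1612) → May 20, 1612 (940 left).
+365 (one year) → May 20, 1613 (575 left).
+365 (one year) → May 20, 1614 (210 left).
May has 31 days: +12 → Jun 1, 1614 (198 left).
Jun has 30 days: +30 → Jul 1, 1614 (168 left).
Jul has 31 days: +31 → Aug 1, 1614 (137 left).
Aug has 31 days: +31 → Sep 1, 1614 (106 left).
Sep has 30 days: +30 → Oct 1, 1614 (76 left).
Oct has 31 days: +31 → Nov 1, 1614 (45 left).
Nov has 30 days: +30 → Dec 1, 1614 (15 left).
+15 → Dec 16, 1614.

December 16, 1614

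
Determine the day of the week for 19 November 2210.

Monday

Doomsday rule: the anchor day for the 2200s is Friday. For year 10: 10÷12 = 0 r 10, and 10÷4 = 2, so 0+10+2 = 12.
Friday + 12 ≡ Wednesday — that's 2210's doomsday.
In November the doomsday date is Nov 7.
Nov 19 is 12 days after Nov 7; 12 mod 7 = 5, so Wednesday + 5 = Monday.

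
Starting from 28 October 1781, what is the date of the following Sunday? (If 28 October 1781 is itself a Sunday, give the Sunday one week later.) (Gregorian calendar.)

Oct 28, 1781 is a Sunday.
From Sunday to the next Sunday is 7 days.
Oct 28, 1781 + 7 = Nov 4, 1781.

November 4, 1781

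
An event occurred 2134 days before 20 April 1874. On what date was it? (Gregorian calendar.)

June 16, 1868

−365 (one year) → Apr 20, 1873 (1769 left).
−365 (one year) → Apr 20, 1872 (1404 left).
−366 (one year; includes Feb 29, 1872) → Apr 20, 1871 (1038 left).
−365 (one year) → Apr 20, 1870 (673 left).
−365 (one year) → Apr 20, 1869 (308 left).
−20 → Mar 31, 1869 (end of Mar, 31 days; 288 left).
−31 → Feb 28, 1869 (end of Feb, 28 days; 257 left).
−28 → Jan 31, 1869 (end of Jan, 31 days; 229 left).
−31 → Dec 31, 1868 (end of Dec, 31 days; 198 left).
−31 → Nov 30, 1868 (end of Nov, 30 days; 167 left).
−30 → Oct 31, 1868 (end of Oct, 31 days; 137 left).
−31 → Sep 30, 1868 (end of Sep, 30 days; 106 left).
−30 → Aug 31, 1868 (end of Aug, 31 days; 76 left).
−31 → Jul 31, 1868 (end of Jul, 31 days; 45 left).
−31 → Jun 30, 1868 (end of Jun, 30 days; 14 left).
−14 → Jun 16, 1868.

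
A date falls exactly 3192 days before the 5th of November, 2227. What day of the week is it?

First find the weekday of Nov 5, 2227. Doomsday rule: the anchor day for the 2200s is Friday. For year 27: 27÷12 = 2 r 3, and 3÷4 = 0, so 2+3+0 = 5.
Friday + 5 ≡ Wednesday — that's 2227's doomsday.
In November the doomsday date is Nov 7.
Nov 5 is 2 days before Nov 7; 2 mod 7 = 2, so Wednesday − 2 = Monday.
3192 mod 7 = 0, so 3192 days before a Monday is Monday − 0 = Monday.

Monday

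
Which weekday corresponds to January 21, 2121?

Doomsday rule: the anchor day for the 2100s is Sunday. For year 21: 21÷12 = 1 r 9, and 9÷4 = 2, so 1+9+2 = 12.
Sunday + 12 ≡ Friday — that's 2121's doomsday.
In January the doomsday date is Jan 3 (2121 is not a leap year).
Jan 21 is 18 days after Jan 3; 18 mod 7 = 4, so Friday + 4 = Tuesday.

Tuesday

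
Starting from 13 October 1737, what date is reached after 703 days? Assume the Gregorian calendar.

September 16, 1739

+365 (one year) → Oct 13, 1738 (338 left).
Oct has 31 days: +19 → Nov 1, 1738 (319 left).
Nov has 30 days: +30 → Dec 1, 1738 (289 left).
Dec has 31 days: +31 → Jan 1, 1739 (258 left).
Jan has 31 days: +31 → Feb 1, 1739 (227 left).
Feb has 28 days: +28 → Mar 1, 1739 (199 left).
Mar has 31 days: +31 → Apr 1, 1739 (168 left).
Apr has 30 days: +30 → May 1, 1739 (138 left).
May has 31 days: +31 → Jun 1, 1739 (107 left).
Jun has 30 days: +30 → Jul 1, 1739 (77 left).
Jul has 31 days: +31 → Aug 1, 1739 (46 left).
Aug has 31 days: +31 → Sep 1, 1739 (15 left).
+15 → Sep 16, 1739.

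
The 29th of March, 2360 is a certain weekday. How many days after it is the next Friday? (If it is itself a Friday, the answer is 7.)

Mar 29, 2360 is a Tuesday.
From Tuesday to the next Friday is 3 days.

3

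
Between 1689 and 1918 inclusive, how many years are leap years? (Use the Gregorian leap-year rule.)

Multiples of 4 in [1689,1918]: 57.
Of those, multiples of 100: 3 (not leap unless ÷400).
Multiples of 400: 0.
Leap years = 57 − 3 + 0 = 54.

54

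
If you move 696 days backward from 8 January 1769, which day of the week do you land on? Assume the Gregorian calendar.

Jan 8, 1769 is a Sunday.
696 mod 7 = 3, so 696 days before a Sunday is Sunday − 3 = Thursday.

Thursday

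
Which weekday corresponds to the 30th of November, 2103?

Friday

January 1, 2103 is a Monday.
Jan 1, 2103 → Feb 1, 2103: 31 days (January has 31).
Feb 1, 2103 → Mar 1, 2103: 28 days (February has 28).
Mar 1, 2103 → Apr 1, 2103: 31 days (March has 31).
Apr 1, 2103 → May 1, 2103: 30 days (April has 30).
May 1, 2103 → Jun 1, 2103: 31 days (May has 31).
Jun 1, 2103 → Jul 1, 2103: 30 days (June has 30).
Jul 1, 2103 → Aug 1, 2103: 31 days (July has 31).
Aug 1, 2103 → Sep 1, 2103: 31 days (August has 31).
Sep 1, 2103 → Oct 1, 2103: 30 days (September has 30).
Oct 1, 2103 → Nov 1, 2103: 31 days (October has 31).
Nov 1, 2103 → Nov 30, 2103: 29 days.
Total: 333 days.
333 mod 7 = 4, so Monday + 4 = Friday.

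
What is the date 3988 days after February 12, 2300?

January 14, 2311

+365 (one year) → Feb 12, 2301 (3623 left).
+365 (one year) → Feb 12, 2302 (3258 left).
+365 (one year) → Feb 12, 2303 (2893 left).
+365 (one year) → Feb 12, 2304 (2528 left).
+366 (one year; includes Feb 29, 2304) → Feb 12, 2305 (2162 left).
+365 (one year) → Feb 12, 2306 (1797 left).
+365 (one year) → Feb 12, 2307 (1432 left).
+365 (one year) → Feb 12, 2308 (1067 left).
+366 (one year; includes Feb 29, 2308) → Feb 12, 2309 (701 left).
+365 (one year) → Feb 12, 2310 (336 left).
Feb has 28 days: +17 → Mar 1, 2310 (319 left).
Mar has 31 days: +31 → Apr 1, 2310 (288 left).
Apr has 30 days: +30 → May 1, 2310 (258 left).
May has 31 days: +31 → Jun 1, 2310 (227 left).
Jun has 30 days: +30 → Jul 1, 2310 (197 left).
Jul has 31 days: +31 → Aug 1, 2310 (166 left).
Aug has 31 days: +31 → Sep 1, 2310 (135 left).
Sep has 30 days: +30 → Oct 1, 2310 (105 left).
Oct has 31 days: +31 → Nov 1, 2310 (74 left).
Nov has 30 days: +30 → Dec 1, 2310 (44 left).
Dec has 31 days: +31 → Jan 1, 2311 (13 left).
+13 → Jan 14, 2311.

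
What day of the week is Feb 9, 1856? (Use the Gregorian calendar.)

Saturday

January 1, 1856 is a Tuesday.
Jan 1, 1856 → Feb 1, 1856: 31 days (January has 31).
Feb 1, 1856 → Feb 9, 1856: 8 days.
Total: 39 days.
39 mod 7 = 4, so Tuesday + 4 = Saturday.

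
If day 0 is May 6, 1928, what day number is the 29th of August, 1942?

May 6, 1928 → May 6, 1929: 365 days.
May 6, 1929 → May 6, 1930: 365 days.
May 6, 1930 → May 6, 1931: 365 days.
May 6, 1931 → May 6, 1932: 366 days (Feb 29, 1932 is in that span).
May 6, 1932 → May 6, 1933: 365 days.
May 6, 1933 → May 6, 1934: 365 days.
May 6, 1934 → May 6, 1935: 365 days.
May 6, 1935 → May 6, 1936: 366 days (Feb 29, 1936 is in that span).
May 6, 1936 → May 6, 1937: 365 days.
May 6, 1937 → May 6, 1938: 365 days.
May 6, 1938 → May 6, 1939: 365 days.
May 6, 1939 → May 6, 1940: 366 days (Feb 29, 1940 is in that span).
May 6, 1940 → May 6, 1941: 365 days.
May 6, 1941 → May 6, 1942: 365 days.
May 6, 1942 → Jun 6, 1942: 31 days (May has 31).
Jun 6, 1942 → Jul 6, 1942: 30 days (June has 30).
Jul 6, 1942 → Aug 6, 1942: 31 days (July has 31).
Aug 6, 1942 → Aug 29, 1942: 23 days.
Total: 5228 days.

5228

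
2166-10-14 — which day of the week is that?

Tuesday

Doomsday rule: the anchor day for the 2100s is Sunday. For year 66: 66÷12 = 5 r 6, and 6÷4 = 1, so 5+6+1 = 12.
Sunday + 12 ≡ Friday — that's 2166's doomsday.
In October the doomsday date is Oct 10.
Oct 14 is 4 days after Oct 10; 4 mod 7 = 4, so Friday + 4 = Tuesday.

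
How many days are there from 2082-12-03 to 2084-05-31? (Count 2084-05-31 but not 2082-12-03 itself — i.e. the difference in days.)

545

Dec 3, 2082 → Dec 3, 2083: 365 days.
Dec 3, 2083 → Jan 3, 2084: 31 days (December has 31).
Jan 3, 2084 → Feb 3, 2084: 31 days (January has 31).
Feb 3, 2084 → Mar 3, 2084: 29 days (February has 29).
Mar 3, 2084 → Apr 3, 2084: 31 days (March has 31).
Apr 3, 2084 → May 3, 2084: 30 days (April has 30).
May 3, 2084 → May 31, 2084: 28 days.
Total: 545 days.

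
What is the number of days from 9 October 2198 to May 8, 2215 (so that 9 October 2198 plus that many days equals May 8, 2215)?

6054

Oct 9, 2198 → Oct 9, 2199: 365 days.
Oct 9, 2199 → Oct 9, 2200: 365 days.
Oct 9, 2200 → Oct 9, 2201: 365 days.
Oct 9, 2201 → Oct 9, 2202: 365 days.
Oct 9, 2202 → Oct 9, 2203: 365 days.
Oct 9, 2203 → Oct 9, 2204: 366 days (Feb 29, 2204 is in that span).
Oct 9, 2204 → Oct 9, 2205: 365 days.
Oct 9, 2205 → Oct 9, 2206: 365 days.
Oct 9, 2206 → Oct 9, 2207: 365 days.
Oct 9, 2207 → Oct 9, 2208: 366 days (Feb 29, 2208 is in that span).
Oct 9, 2208 → Oct 9, 2209: 365 days.
Oct 9, 2209 → Oct 9, 2210: 365 days.
Oct 9, 2210 → Oct 9, 2211: 365 days.
Oct 9, 2211 → Oct 9, 2212: 366 days (Feb 29, 2212 is in that span).
Oct 9, 2212 → Oct 9, 2213: 365 days.
Oct 9, 2213 → Oct 9, 2214: 365 days.
Oct 9, 2214 → Nov 9, 2214: 31 days (October has 31).
Nov 9, 2214 → Dec 9, 2214: 30 days (November has 30).
Dec 9, 2214 → Jan 9, 2215: 31 days (December has 31).
Jan 9, 2215 → Feb 9, 2215: 31 days (January has 31).
Feb 9, 2215 → Mar 9, 2215: 28 days (February has 28).
Mar 9, 2215 → Apr 9, 2215: 31 days (March has 31).
Apr 9, 2215 → May 8, 2215: 29 days.
Total: 6054 days.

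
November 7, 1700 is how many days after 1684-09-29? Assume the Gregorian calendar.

5882

Sep 29, 1684 → Sep 29, 1685: 365 days.
Sep 29, 1685 → Sep 29, 1686: 365 days.
Sep 29, 1686 → Sep 29, 1687: 365 days.
Sep 29, 1687 → Sep 29, 1688: 366 days (Feb 29, 1688 is in that span).
Sep 29, 1688 → Sep 29, 1689: 365 days.
Sep 29, 1689 → Sep 29, 1690: 365 days.
Sep 29, 1690 → Sep 29, 1691: 365 days.
Sep 29, 1691 → Sep 29, 1692: 366 days (Feb 29, 1692 is in that span).
Sep 29, 1692 → Sep 29, 1693: 365 days.
Sep 29, 1693 → Sep 29, 1694: 365 days.
Sep 29, 1694 → Sep 29, 1695: 365 days.
Sep 29, 1695 → Sep 29, 1696: 366 days (Feb 29, 1696 is in that span).
Sep 29, 1696 → Sep 29, 1697: 365 days.
Sep 29, 1697 → Sep 29, 1698: 365 days.
Sep 29, 1698 → Sep 29, 1699: 365 days.
Sep 29, 1699 → Sep 29, 1700: 365 days.
Sep 29, 1700 → Oct 29, 1700: 30 days (September has 30).
Oct 29, 1700 → Nov 7, 1700: 9 days.
Total: 5882 days.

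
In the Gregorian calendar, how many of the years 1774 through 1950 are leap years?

42

Multiples of 4 in [1774,1950]: 44.
Of those, multiples of 100: 2 (not leap unless ÷400).
Multiples of 400: 0.
Leap years = 44 − 2 + 0 = 42.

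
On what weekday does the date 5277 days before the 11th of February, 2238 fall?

First find the weekday of Feb 11, 2238. Doomsday rule: the anchor day for the 2200s is Friday. For year 38: 38÷12 = 3 r 2, and 2÷4 = 0, so 3+2+0 = 5.
Friday + 5 ≡ Wednesday — that's 2238's doomsday.
In February the doomsday date is Feb 28 (2238 is not a leap year).
Feb 11 is 17 days before Feb 28; 17 mod 7 = 3, so Wednesday − 3 = Sunday.
5277 mod 7 = 6, so 5277 days before a Sunday is Sunday − 6 = Monday.

Monday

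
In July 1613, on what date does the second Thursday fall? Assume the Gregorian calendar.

July 11, 1613

July 1, 1613 is a Monday.
The first Thursday is therefore July 4 (3 days later).
The second Thursday is 4 + 1×7 = July 11.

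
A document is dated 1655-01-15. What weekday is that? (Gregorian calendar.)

Doomsday rule: the anchor day for the 1600s is Tuesday. For year 55: 55÷12 = 4 r 7, and 7÷4 = 1, so 4+7+1 = 12.
Tuesday + 12 ≡ Sunday — that's 1655's doomsday.
In January the doomsday date is Jan 3 (1655 is not a leap year).
Jan 15 is 12 days after Jan 3; 12 mod 7 = 5, so Sunday + 5 = Friday.

Friday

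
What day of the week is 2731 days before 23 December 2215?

Friday

Dec 23, 2215 is a Saturday.
2731 mod 7 = 1, so 2731 days before a Saturday is Saturday − 1 = Friday.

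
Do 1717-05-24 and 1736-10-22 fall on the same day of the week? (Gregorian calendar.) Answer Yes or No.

From May 24, 1717 to Oct 22, 1736 is 7091 days.
7091 mod 7 = 0, so they are the same weekday.
(May 24, 1717 is a Monday; Oct 22, 1736 is a Monday.)

Yes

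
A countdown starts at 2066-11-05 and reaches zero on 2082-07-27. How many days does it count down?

Nov 5, 2066 → Nov 5, 2067: 365 days.
Nov 5, 2067 → Nov 5, 2068: 366 days (Feb 29, 2068 is in that span).
Nov 5, 2068 → Nov 5, 2069: 365 days.
Nov 5, 2069 → Nov 5, 2070: 365 days.
Nov 5, 2070 → Nov 5, 2071: 365 days.
Nov 5, 2071 → Nov 5, 2072: 366 days (Feb 29, 2072 is in that span).
Nov 5, 2072 → Nov 5, 2073: 365 days.
Nov 5, 2073 → Nov 5, 2074: 365 days.
Nov 5, 2074 → Nov 5, 2075: 365 days.
Nov 5, 2075 → Nov 5, 2076: 366 days (Feb 29, 2076 is in that span).
Nov 5, 2076 → Nov 5, 2077: 365 days.
Nov 5, 2077 → Nov 5, 2078: 365 days.
Nov 5, 2078 → Nov 5, 2079: 365 days.
Nov 5, 2079 → Nov 5, 2080: 366 days (Feb 29, 2080 is in that span).
Nov 5, 2080 → Nov 5, 2081: 365 days.
Nov 5, 2081 → Dec 5, 2081: 30 days (November has 30).
Dec 5, 2081 → Jan 5, 2082: 31 days (December has 31).
Jan 5, 2082 → Feb 5, 2082: 31 days (January has 31).
Feb 5, 2082 → Mar 5, 2082: 28 days (February has 28).
Mar 5, 2082 → Apr 5, 2082: 31 days (March has 31).
Apr 5, 2082 → May 5, 2082: 30 days (April has 30).
May 5, 2082 → Jun 5, 2082: 31 days (May has 31).
Jun 5, 2082 → Jul 5, 2082: 30 days (June has 30).
Jul 5, 2082 → Jul 27, 2082: 22 days.
Total: 5743 days.

5743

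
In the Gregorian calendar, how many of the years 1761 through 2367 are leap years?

146

Multiples of 4 in [1761,2367]: 151.
Of those, multiples of 100: 6 (not leap unless ÷400).
Multiples of 400: 1.
Leap years = 151 − 6 + 1 = 146.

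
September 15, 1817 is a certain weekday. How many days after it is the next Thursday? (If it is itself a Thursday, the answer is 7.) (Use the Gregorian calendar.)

Sep 15, 1817 is a Monday.
From Monday to the next Thursday is 3 days.

3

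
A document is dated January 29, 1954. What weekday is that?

Friday

Doomsday rule: the anchor day for the 1900s is Wednesday. For year 54: 54÷12 = 4 r 6, and 6÷4 = 1, so 4+6+1 = 11.
Wednesday + 11 ≡ Sunday — that's 1954's doomsday.
In January the doomsday date is Jan 3 (1954 is not a leap year).
Jan 29 is 26 days after Jan 3; 26 mod 7 = 5, so Sunday + 5 = Friday.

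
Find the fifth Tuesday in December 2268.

December 29, 2268

December 1, 2268 is a Tuesday.
The first Tuesday is therefore December 1 (same day).
The fifth Tuesday is 1 + 4×7 = December 29.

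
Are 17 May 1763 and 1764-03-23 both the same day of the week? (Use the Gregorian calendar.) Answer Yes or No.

No

From May 17, 1763 to Mar 23, 1764 is 311 days.
311 mod 7 = 3, so they are different weekdays.
(May 17, 1763 is a Tuesday; Mar 23, 1764 is a Friday.)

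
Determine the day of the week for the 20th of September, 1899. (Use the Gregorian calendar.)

Wednesday

Doomsday rule: the anchor day for the 1800s is Friday. For year 99: 99÷12 = 8 r 3, and 3÷4 = 0, so 8+3+0 = 11.
Friday + 11 ≡ Tuesday — that's 1899's doomsday.
In September the doomsday date is Sep 5.
Sep 20 is 15 days after Sep 5; 15 mod 7 = 1, so Tuesday + 1 = Wednesday.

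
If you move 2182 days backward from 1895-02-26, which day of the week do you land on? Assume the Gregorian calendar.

First find the weekday of Feb 26, 1895. Doomsday rule: the anchor day for the 1800s is Friday. For year 95: 95÷12 = 7 r 11, and 11÷4 = 2, so 7+11+2 = 20.
Friday + 20 ≡ Thursday — that's 1895's doomsday.
In February the doomsday date is Feb 28 (1895 is not a leap year).
Feb 26 is 2 days before Feb 28; 2 mod 7 = 2, so Thursday − 2 = Tuesday.
2182 mod 7 = 5, so 2182 days before a Tuesday is Tuesday − 5 = Thursday.

Thursday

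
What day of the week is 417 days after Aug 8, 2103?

Sunday

Aug 8, 2103 is a Wednesday.
417 mod 7 = 4, so 417 days after a Wednesday is Wednesday + 4 = Sunday.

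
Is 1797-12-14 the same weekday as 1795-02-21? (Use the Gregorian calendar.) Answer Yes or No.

No

From Feb 21, 1795 to Dec 14, 1797 is 1027 days.
1027 mod 7 = 5, so they are different weekdays.
(Feb 21, 1795 is a Saturday; Dec 14, 1797 is a Thursday.)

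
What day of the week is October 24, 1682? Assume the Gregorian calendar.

Doomsday rule: the anchor day for the 1600s is Tuesday. For year 82: 82÷12 = 6 r 10, and 10÷4 = 2, so 6+10+2 = 18.
Tuesday + 18 ≡ Saturday — that's 1682's doomsday.
In October the doomsday date is Oct 10.
Oct 24 is 14 days after Oct 10; 14 mod 7 = 0, so Saturday + 0 = Saturday.

Saturday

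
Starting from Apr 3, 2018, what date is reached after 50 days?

May 23, 2018

Apr has 30 days: +28 → May 1, 2018 (22 left).
+22 → May 23, 2018.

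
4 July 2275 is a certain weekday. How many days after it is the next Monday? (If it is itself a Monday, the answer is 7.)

1

Jul 4, 2275 is a Sunday.
From Sunday to the next Monday is 1 day.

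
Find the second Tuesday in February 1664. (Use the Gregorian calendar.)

February 1, 1664 is a Friday.
The first Tuesday is therefore February 5 (4 days later).
The second Tuesday is 5 + 1×7 = February 12.

February 12, 1664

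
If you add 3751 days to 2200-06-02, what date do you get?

+365 (one year) → Jun 2, 2201 (3386 left).
+365 (one year) → Jun 2, 2202 (3021 left).
+365 (one year) → Jun 2, 2203 (2656 left).
+366 (one year; includes Feb 29, 2204) → Jun 2, 2204 (2290 left).
+365 (one year) → Jun 2, 2205 (1925 left).
+365 (one year) → Jun 2, 2206 (1560 left).
+365 (one year) → Jun 2, 2207 (1195 left).
+366 (one year; includes Feb 29, 2208) → Jun 2, 2208 (829 left).
+365 (one year) → Jun 2, 2209 (464 left).
+365 (one year) → Jun 2, 2210 (99 left).
Jun has 30 days: +29 → Jul 1, 2210 (70 left).
Jul has 31 days: +31 → Aug 1, 2210 (39 left).
Aug has 31 days: +31 → Sep 1, 2210 (8 left).
+8 → Sep 9, 2210.

September 9, 2210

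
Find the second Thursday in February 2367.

February 9, 2367

February 1, 2367 is a Wednesday.
The first Thursday is therefore February 2 (1 days later).
The second Thursday is 2 + 1×7 = February 9.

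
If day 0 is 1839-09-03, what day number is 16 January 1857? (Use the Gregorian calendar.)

6345

Sep 3, 1839 → Sep 3, 1840: 366 days (Feb 29, 1840 is in that span).
Sep 3, 1840 → Sep 3, 1841: 365 days.
Sep 3, 1841 → Sep 3, 1842: 365 days.
Sep 3, 1842 → Sep 3, 1843: 365 days.
Sep 3, 1843 → Sep 3, 1844: 366 days (Feb 29, 1844 is in that span).
Sep 3, 1844 → Sep 3, 1845: 365 days.
Sep 3, 1845 → Sep 3, 1846: 365 days.
Sep 3, 1846 → Sep 3, 1847: 365 days.
Sep 3, 1847 → Sep 3, 1848: 366 days (Feb 29, 1848 is in that span).
Sep 3, 1848 → Sep 3, 1849: 365 days.
Sep 3, 1849 → Sep 3, 1850: 365 days.
Sep 3, 1850 → Sep 3, 1851: 365 days.
Sep 3, 1851 → Sep 3, 1852: 366 days (Feb 29, 1852 is in that span).
Sep 3, 1852 → Sep 3, 1853: 365 days.
Sep 3, 1853 → Sep 3, 1854: 365 days.
Sep 3, 1854 → Sep 3, 1855: 365 days.
Sep 3, 1855 → Sep 3, 1856: 366 days (Feb 29, 1856 is in that span).
Sep 3, 1856 → Oct 3, 1856: 30 days (September has 30).
Oct 3, 1856 → Nov 3, 1856: 31 days (October has 31).
Nov 3, 1856 → Dec 3, 1856: 30 days (November has 30).
Dec 3, 1856 → Jan 3, 1857: 31 days (December has 31).
Jan 3, 1857 → Jan 16, 1857: 13 days.
Total: 6345 days.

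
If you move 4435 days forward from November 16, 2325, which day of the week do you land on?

Nov 16, 2325 is a Monday.
4435 mod 7 = 4, so 4435 days after a Monday is Monday + 4 = Friday.

Friday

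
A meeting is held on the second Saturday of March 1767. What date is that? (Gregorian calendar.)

March 14, 1767

March 1, 1767 is a Sunday.
The first Saturday is therefore March 7 (6 days later).
The second Saturday is 7 + 1×7 = March 14.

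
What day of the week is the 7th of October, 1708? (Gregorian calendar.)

Doomsday rule: the anchor day for the 1700s is Sunday. For year 08: 8÷12 = 0 r 8, and 8÷4 = 2, so 0+8+2 = 10.
Sunday + 10 ≡ Wednesday — that's 1708's doomsday.
In October the doomsday date is Oct 10.
Oct 7 is 3 days before Oct 10; 3 mod 7 = 3, so Wednesday − 3 = Sunday.

Sunday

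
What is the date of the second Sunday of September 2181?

September 1, 2181 is a Saturday.
The first Sunday is therefore September 2 (1 days later).
The second Sunday is 2 + 1×7 = September 9.

September 9, 2181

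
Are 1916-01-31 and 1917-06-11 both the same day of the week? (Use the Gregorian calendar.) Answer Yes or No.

Yes

From Jan 31, 1916 to Jun 11, 1917 is 497 days.
497 mod 7 = 0, so they are the same weekday.
(Jan 31, 1916 is a Monday; Jun 11, 1917 is a Monday.)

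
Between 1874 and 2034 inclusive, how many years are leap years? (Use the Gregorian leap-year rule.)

39

Multiples of 4 in [1874,2034]: 40.
Of those, multiples of 100: 2 (not leap unless ÷400).
Multiples of 400: 1.
Leap years = 40 − 2 + 1 = 39.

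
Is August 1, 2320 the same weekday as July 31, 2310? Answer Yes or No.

From Jul 31, 2310 to Aug 1, 2320 is 3654 days.
3654 mod 7 = 0, so they are the same weekday.
(Jul 31, 2310 is a Sunday; Aug 1, 2320 is a Sunday.)

Yes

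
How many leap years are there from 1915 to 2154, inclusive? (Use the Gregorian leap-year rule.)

59

Multiples of 4 in [1915,2154]: 60.
Of those, multiples of 100: 2 (not leap unless ÷400).
Multiples of 400: 1.
Leap years = 60 − 2 + 1 = 59.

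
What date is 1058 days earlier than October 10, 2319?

November 16, 2316

−365 (one year) → Oct 10, 2318 (693 left).
−365 (one year) → Oct 10, 2317 (328 left).
−10 → Sep 30, 2317 (end of Sep, 30 days; 318 left).
−30 → Aug 31, 2317 (end of Aug, 31 days; 288 left).
−31 → Jul 31, 2317 (end of Jul, 31 days; 257 left).
−31 → Jun 30, 2317 (end of Jun, 30 days; 226 left).
−30 → May 31, 2317 (end of May, 31 days; 196 left).
−31 → Apr 30, 2317 (end of Apr, 30 days; 165 left).
−30 → Mar 31, 2317 (end of Mar, 31 days; 135 left).
−31 → Feb 28, 2317 (end of Feb, 28 days; 104 left).
−28 → Jan 31, 2317 (end of Jan, 31 days; 76 left).
−31 → Dec 31, 2316 (end of Dec, 31 days; 45 left).
−31 → Nov 30, 2316 (end of Nov, 30 days; 14 left).
−14 → Nov 16, 2316.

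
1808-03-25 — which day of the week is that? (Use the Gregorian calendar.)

Doomsday rule: the anchor day for the 1800s is Friday. For year 08: 8÷12 = 0 r 8, and 8÷4 = 2, so 0+8+2 = 10.
Friday + 10 ≡ Monday — that's 1808's doomsday.
In March the doomsday date is Mar 14.
Mar 25 is 11 days after Mar 14; 11 mod 7 = 4, so Monday + 4 = Friday.

Friday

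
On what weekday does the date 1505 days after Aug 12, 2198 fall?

Sunday

First find the weekday of Aug 12, 2198. Doomsday rule: the anchor day for the 2100s is Sunday. For year 98: 98÷12 = 8 r 2, and 2÷4 = 0, so 8+2+0 = 10.
Sunday + 10 ≡ Wednesday — that's 2198's doomsday.
In August the doomsday date is Aug 8.
Aug 12 is 4 days after Aug 8; 4 mod 7 = 4, so Wednesday + 4 = Sunday.
1505 mod 7 = 0, so 1505 days after a Sunday is Sunday + 0 = Sunday.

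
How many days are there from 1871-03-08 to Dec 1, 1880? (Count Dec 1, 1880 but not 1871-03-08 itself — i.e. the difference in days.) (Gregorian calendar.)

3556

Mar 8, 1871 → Mar 8, 1872: 366 days (Feb 29, 1872 is in that span).
Mar 8, 1872 → Mar 8, 1873: 365 days.
Mar 8, 1873 → Mar 8, 1874: 365 days.
Mar 8, 1874 → Mar 8, 1875: 365 days.
Mar 8, 1875 → Mar 8, 1876: 366 days (Feb 29, 1876 is in that span).
Mar 8, 1876 → Mar 8, 1877: 365 days.
Mar 8, 1877 → Mar 8, 1878: 365 days.
Mar 8, 1878 → Mar 8, 1879: 365 days.
Mar 8, 1879 → Mar 8, 1880: 366 days (Feb 29, 1880 is in that span).
Mar 8, 1880 → Apr 8, 1880: 31 days (March has 31).
Apr 8, 1880 → May 8, 1880: 30 days (April has 30).
May 8, 1880 → Jun 8, 1880: 31 days (May has 31).
Jun 8, 1880 → Jul 8, 1880: 30 days (June has 30).
Jul 8, 1880 → Aug 8, 1880: 31 days (July has 31).
Aug 8, 1880 → Sep 8, 1880: 31 days (August has 31).
Sep 8, 1880 → Oct 8, 1880: 30 days (September has 30).
Oct 8, 1880 → Nov 8, 1880: 31 days (October has 31).
Nov 8, 1880 → Dec 1, 1880: 23 days.
Total: 3556 days.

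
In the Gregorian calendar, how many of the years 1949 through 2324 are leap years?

Multiples of 4 in [1949,2324]: 94.
Of those, multiples of 100: 4 (not leap unless ÷400).
Multiples of 400: 1.
Leap years = 94 − 4 + 1 = 91.

91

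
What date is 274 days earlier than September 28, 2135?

December 28, 2134

−28 → Aug 31, 2135 (end of Aug, 31 days; 246 left).
−31 → Jul 31, 2135 (end of Jul, 31 days; 215 left).
−31 → Jun 30, 2135 (end of Jun, 30 days; 184 left).
−30 → May 31, 2135 (end of May, 31 days; 154 left).
−31 → Apr 30, 2135 (end of Apr, 30 days; 123 left).
−30 → Mar 31, 2135 (end of Mar, 31 days; 93 left).
−31 → Feb 28, 2135 (end of Feb, 28 days; 62 left).
−28 → Jan 31, 2135 (end of Jan, 31 days; 34 left).
−31 → Dec 31, 2134 (end of Dec, 31 days; 3 left).
−3 → Dec 28, 2134.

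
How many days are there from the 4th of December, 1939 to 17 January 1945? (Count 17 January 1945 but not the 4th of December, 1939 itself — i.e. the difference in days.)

1871

Dec 4, 1939 → Dec 4, 1940: 366 days (Feb 29, 1940 is in that span).
Dec 4, 1940 → Dec 4, 1941: 365 days.
Dec 4, 1941 → Dec 4, 1942: 365 days.
Dec 4, 1942 → Dec 4, 1943: 365 days.
Dec 4, 1943 → Dec 4, 1944: 366 days (Feb 29, 1944 is in that span).
Dec 4, 1944 → Jan 4, 1945: 31 days (December has 31).
Jan 4, 1945 → Jan 17, 1945: 13 days.
Total: 1871 days.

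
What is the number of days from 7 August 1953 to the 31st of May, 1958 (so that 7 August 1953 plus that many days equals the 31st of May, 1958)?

Aug 7, 1953 → Aug 7, 1954: 365 days.
Aug 7, 1954 → Aug 7, 1955: 365 days.
Aug 7, 1955 → Aug 7, 1956: 366 days (Feb 29, 1956 is in that span).
Aug 7, 1956 → Aug 7, 1957: 365 days.
Aug 7, 1957 → Sep 7, 1957: 31 days (August has 31).
Sep 7, 1957 → Oct 7, 1957: 30 days (September has 30).
Oct 7, 1957 → Nov 7, 1957: 31 days (October has 31).
Nov 7, 1957 → Dec 7, 1957: 30 days (November has 30).
Dec 7, 1957 → Jan 7, 1958: 31 days (December has 31).
Jan 7, 1958 → Feb 7, 1958: 31 days (January has 31).
Feb 7, 1958 → Mar 7, 1958: 28 days (February has 28).
Mar 7, 1958 → Apr 7, 1958: 31 days (March has 31).
Apr 7, 1958 → May 7, 1958: 30 days (April has 30).
May 7, 1958 → May 31, 1958: 24 days.
Total: 1758 days.

1758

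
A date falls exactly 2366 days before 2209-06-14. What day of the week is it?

Wednesday

Jun 14, 2209 is a Wednesday.
2366 mod 7 = 0, so 2366 days before a Wednesday is Wednesday − 0 = Wednesday.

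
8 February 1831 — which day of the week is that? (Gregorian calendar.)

Doomsday rule: the anchor day for the 1800s is Friday. For year 31: 31÷12 = 2 r 7, and 7÷4 = 1, so 2+7+1 = 10.
Friday + 10 ≡ Monday — that's 1831's doomsday.
In February the doomsday date is Feb 28 (1831 is not a leap year).
Feb 8 is 20 days before Feb 28; 20 mod 7 = 6, so Monday − 6 = Tuesday.

Tuesday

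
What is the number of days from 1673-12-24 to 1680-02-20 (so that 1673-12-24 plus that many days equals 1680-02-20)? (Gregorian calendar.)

Dec 24, 1673 → Dec 24, 1674: 365 days.
Dec 24, 1674 → Dec 24, 1675: 365 days.
Dec 24, 1675 → Dec 24, 1676: 366 days (Feb 29, 1676 is in that span).
Dec 24, 1676 → Dec 24, 1677: 365 days.
Dec 24, 1677 → Dec 24, 1678: 365 days.
Dec 24, 1678 → Dec 24, 1679: 365 days.
Dec 24, 1679 → Jan 24, 1680: 31 days (December has 31).
Jan 24, 1680 → Feb 20, 1680: 27 days.
Total: 2249 days.

2249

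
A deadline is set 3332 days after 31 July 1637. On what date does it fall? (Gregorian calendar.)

September 14, 1646

+365 (one year) → Jul 31, 1638 (2967 left).
+365 (one year) → Jul 31, 1639 (2602 left).
+366 (one year; includes Feb 29, 1640) → Jul 31, 1640 (2236 left).
+365 (one year) → Jul 31, 1641 (1871 left).
+365 (one year) → Jul 31, 1642 (1506 left).
+365 (one year) → Jul 31, 1643 (1141 left).
+366 (one year; includes Feb 29, 1644) → Jul 31, 1644 (775 left).
+365 (one year) → Jul 31, 1645 (410 left).
+365 (one year) → Jul 31, 1646 (45 left).
Jul has 31 days: +1 → Aug 1, 1646 (44 left).
Aug has 31 days: +31 → Sep 1, 1646 (13 left).
+13 → Sep 14, 1646.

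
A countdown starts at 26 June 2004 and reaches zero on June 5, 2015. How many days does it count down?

Jun 26, 2004 → Jun 26, 2005: 365 days.
Jun 26, 2005 → Jun 26, 2006: 365 days.
Jun 26, 2006 → Jun 26, 2007: 365 days.
Jun 26, 2007 → Jun 26, 2008: 366 days (Feb 29, 2008 is in that span).
Jun 26, 2008 → Jun 26, 2009: 365 days.
Jun 26, 2009 → Jun 26, 2010: 365 days.
Jun 26, 2010 → Jun 26, 2011: 365 days.
Jun 26, 2011 → Jun 26, 2012: 366 days (Feb 29, 2012 is in that span).
Jun 26, 2012 → Jun 26, 2013: 365 days.
Jun 26, 2013 → Jun 26, 2014: 365 days.
Jun 26, 2014 → Jul 26, 2014: 30 days (June has 30).
Jul 26, 2014 → Aug 26, 2014: 31 days (July has 31).
Aug 26, 2014 → Sep 26, 2014: 31 days (August has 31).
Sep 26, 2014 → Oct 26, 2014: 30 days (September has 30).
Oct 26, 2014 → Nov 26, 2014: 31 days (October has 31).
Nov 26, 2014 → Dec 26, 2014: 30 days (November has 30).
Dec 26, 2014 → Jan 26, 2015: 31 days (December has 31).
Jan 26, 2015 → Feb 26, 2015: 31 days (January has 31).
Feb 26, 2015 → Mar 26, 2015: 28 days (February has 28).
Mar 26, 2015 → Apr 26, 2015: 31 days (March has 31).
Apr 26, 2015 → May 26, 2015: 30 days (April has 30).
May 26, 2015 → Jun 5, 2015: 10 days.
Total: 3996 days.

3996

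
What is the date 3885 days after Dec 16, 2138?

+365 (one year) → Dec 16, 2139 (3520 left).
+366 (one year; includes Feb 29, 2140) → Dec 16, 2140 (3154 left).
+365 (one year) → Dec 16, 2141 (2789 left).
+365 (one year) → Dec 16, 2142 (2424 left).
+365 (one year) → Dec 16, 2143 (2059 left).
+366 (one year; includes Feb 29, 2144) → Dec 16, 2144 (1693 left).
+365 (one year) → Dec 16, 2145 (1328 left).
+365 (one year) → Dec 16, 2146 (963 left).
+365 (one year) → Dec 16, 2147 (598 left).
+366 (one year; includes Feb 29, 2148) → Dec 16, 2148 (232 left).
Dec has 31 days: +16 → Jan 1, 2149 (216 left).
Jan has 31 days: +31 → Feb 1, 2149 (185 left).
Feb has 28 days: +28 → Mar 1, 2149 (157 left).
Mar has 31 days: +31 → Apr 1, 2149 (126 left).
Apr has 30 days: +30 → May 1, 2149 (96 left).
May has 31 days: +31 → Jun 1, 2149 (65 left).
Jun has 30 days: +30 → Jul 1, 2149 (35 left).
Jul has 31 days: +31 → Aug 1, 2149 (4 left).
+4 → Aug 5, 2149.

August 5, 2149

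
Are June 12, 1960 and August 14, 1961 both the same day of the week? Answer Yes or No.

No

From Jun 12, 1960 to Aug 14, 1961 is 428 days.
428 mod 7 = 1, so they are different weekdays.
(Jun 12, 1960 is a Sunday; Aug 14, 1961 is a Monday.)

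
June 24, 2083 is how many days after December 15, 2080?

Dec 15, 2080 → Dec 15, 2081: 365 days.
Dec 15, 2081 → Dec 15, 2082: 365 days.
Dec 15, 2082 → Jan 15, 2083: 31 days (December has 31).
Jan 15, 2083 → Feb 15, 2083: 31 days (January has 31).
Feb 15, 2083 → Mar 15, 2083: 28 days (February has 28).
Mar 15, 2083 → Apr 15, 2083: 31 days (March has 31).
Apr 15, 2083 → May 15, 2083: 30 days (April has 30).
May 15, 2083 → Jun 15, 2083: 31 days (May has 31).
Jun 15, 2083 → Jun 24, 2083: 9 days.
Total: 921 days.

921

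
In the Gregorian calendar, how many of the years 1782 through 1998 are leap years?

Multiples of 4 in [1782,1998]: 54.
Of those, multiples of 100: 2 (not leap unless ÷400).
Multiples of 400: 0.
Leap years = 54 − 2 + 0 = 52.

52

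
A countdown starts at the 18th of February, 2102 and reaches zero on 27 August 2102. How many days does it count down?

190

Feb 18, 2102 → Mar 18, 2102: 28 days (February has 28).
Mar 18, 2102 → Apr 18, 2102: 31 days (March has 31).
Apr 18, 2102 → May 18, 2102: 30 days (April has 30).
May 18, 2102 → Jun 18, 2102: 31 days (May has 31).
Jun 18, 2102 → Jul 18, 2102: 30 days (June has 30).
Jul 18, 2102 → Aug 18, 2102: 31 days (July has 31).
Aug 18, 2102 → Aug 27, 2102: 9 days.
Total: 190 days.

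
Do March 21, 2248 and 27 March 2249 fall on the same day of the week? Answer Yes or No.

Yes

From Mar 21, 2248 to Mar 27, 2249 is 371 days.
371 mod 7 = 0, so they are the same weekday.
(Mar 21, 2248 is a Tuesday; Mar 27, 2249 is a Tuesday.)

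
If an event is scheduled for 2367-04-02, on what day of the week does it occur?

Doomsday rule: the anchor day for the 2300s is Wednesday. For year 67: 67÷12 = 5 r 7, and 7÷4 = 1, so 5+7+1 = 13.
Wednesday + 13 ≡ Tuesday — that's 2367's doomsday.
In April the doomsday date is Apr 4.
Apr 2 is 2 days before Apr 4; 2 mod 7 = 2, so Tuesday − 2 = Sunday.

Sunday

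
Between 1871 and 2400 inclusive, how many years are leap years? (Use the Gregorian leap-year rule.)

Multiples of 4 in [1871,2400]: 133.
Of those, multiples of 100: 6 (not leap unless ÷400).
Multiples of 400: 2.
Leap years = 133 − 6 + 2 = 129.

129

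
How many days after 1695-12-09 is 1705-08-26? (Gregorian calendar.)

3547

Dec 9, 1695 → Dec 9, 1696: 366 days (Feb 29, 1696 is in that span).
Dec 9, 1696 → Dec 9, 1697: 365 days.
Dec 9, 1697 → Dec 9, 1698: 365 days.
Dec 9, 1698 → Dec 9, 1699: 365 days.
Dec 9, 1699 → Dec 9, 1700: 365 days.
Dec 9, 1700 → Dec 9, 1701: 365 days.
Dec 9, 1701 → Dec 9, 1702: 365 days.
Dec 9, 1702 → Dec 9, 1703: 365 days.
Dec 9, 1703 → Dec 9, 1704: 366 days (Feb 29, 1704 is in that span).
Dec 9, 1704 → Jan 9, 1705: 31 days (December has 31).
Jan 9, 1705 → Feb 9, 1705: 31 days (January has 31).
Feb 9, 1705 → Mar 9, 1705: 28 days (February has 28).
Mar 9, 1705 → Apr 9, 1705: 31 days (March has 31).
Apr 9, 1705 → May 9, 1705: 30 days (April has 30).
May 9, 1705 → Jun 9, 1705: 31 days (May has 31).
Jun 9, 1705 → Jul 9, 1705: 30 days (June has 30).
Jul 9, 1705 → Aug 9, 1705: 31 days (July has 31).
Aug 9, 1705 → Aug 26, 1705: 17 days.
Total: 3547 days.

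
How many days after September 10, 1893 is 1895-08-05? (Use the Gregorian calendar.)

Sep 10, 1893 → Sep 10, 1894: 365 days.
Sep 10, 1894 → Oct 10, 1894: 30 days (September has 30).
Oct 10, 1894 → Nov 10, 1894: 31 days (October has 31).
Nov 10, 1894 → Dec 10, 1894: 30 days (November has 30).
Dec 10, 1894 → Jan 10, 1895: 31 days (December has 31).
Jan 10, 1895 → Feb 10, 1895: 31 days (January has 31).
Feb 10, 1895 → Mar 10, 1895: 28 days (February has 28).
Mar 10, 1895 → Apr 10, 1895: 31 days (March has 31).
Apr 10, 1895 → May 10, 1895: 30 days (April has 30).
May 10, 1895 → Jun 10, 1895: 31 days (May has 31).
Jun 10, 1895 → Jul 10, 1895: 30 days (June has 30).
Jul 10, 1895 → Aug 5, 1895: 26 days.
Total: 694 days.

694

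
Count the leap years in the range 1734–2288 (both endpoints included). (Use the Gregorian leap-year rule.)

Multiples of 4 in [1734,2288]: 139.
Of those, multiples of 100: 5 (not leap unless ÷400).
Multiples of 400: 1.
Leap years = 139 − 5 + 1 = 135.

135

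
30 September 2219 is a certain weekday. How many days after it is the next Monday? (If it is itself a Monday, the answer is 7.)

Sep 30, 2219 is a Thursday.
From Thursday to the next Monday is 4 days.

4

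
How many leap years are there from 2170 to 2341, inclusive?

41

Multiples of 4 in [2170,2341]: 43.
Of those, multiples of 100: 2 (not leap unless ÷400).
Multiples of 400: 0.
Leap years = 43 − 2 + 0 = 41.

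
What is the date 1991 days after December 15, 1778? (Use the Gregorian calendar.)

May 28, 1784

+365 (one year) → Dec 15, 1779 (1626 left).
+366 (one year; includes Feb 29, 1780) → Dec 15, 1780 (1260 left).
+365 (one year) → Dec 15, 1781 (895 left).
+365 (one year) → Dec 15, 1782 (530 left).
+365 (one year) → Dec 15, 1783 (165 left).
Dec has 31 days: +17 → Jan 1, 1784 (148 left).
Jan has 31 days: +31 → Feb 1, 1784 (117 left).
Feb has 29 days: +29 → Mar 1, 1784 (88 left).
Mar has 31 days: +31 → Apr 1, 1784 (57 left).
Apr has 30 days: +30 → May 1, 1784 (27 left).
+27 → May 28, 1784.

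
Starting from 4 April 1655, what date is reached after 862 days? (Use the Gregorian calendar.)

+366 (one year; includes Feb 29, 1656) → Apr 4, 1656 (496 left).
+365 (one year) → Apr 4, 1657 (131 left).
Apr has 30 days: +27 → May 1, 1657 (104 left).
May has 31 days: +31 → Jun 1, 1657 (73 left).
Jun has 30 days: +30 → Jul 1, 1657 (43 left).
Jul has 31 days: +31 → Aug 1, 1657 (12 left).
+12 → Aug 13, 1657.

August 13, 1657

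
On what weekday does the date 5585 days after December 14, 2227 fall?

Thursday

First find the weekday of Dec 14, 2227. Doomsday rule: the anchor day for the 2200s is Friday. For year 27: 27÷12 = 2 r 3, and 3÷4 = 0, so 2+3+0 = 5.
Friday + 5 ≡ Wednesday — that's 2227's doomsday.
In December the doomsday date is Dec 12.
Dec 14 is 2 days after Dec 12; 2 mod 7 = 2, so Wednesday + 2 = Friday.
5585 mod 7 = 6, so 5585 days after a Friday is Friday + 6 = Thursday.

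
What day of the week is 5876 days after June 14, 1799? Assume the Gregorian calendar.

Monday

First find the weekday of Jun 14, 1799. Doomsday rule: the anchor day for the 1700s is Sunday. For year 99: 99÷12 = 8 r 3, and 3÷4 = 0, so 8+3+0 = 11.
Sunday + 11 ≡ Thursday — that's 1799's doomsday.
In June the doomsday date is Jun 6.
Jun 14 is 8 days after Jun 6; 8 mod 7 = 1, so Thursday + 1 = Friday.
5876 mod 7 = 3, so 5876 days after a Friday is Friday + 3 = Monday.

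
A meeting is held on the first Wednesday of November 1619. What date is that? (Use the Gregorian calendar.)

November 6, 1619

November 1, 1619 is a Friday.
The first Wednesday is therefore November 6 (5 days later).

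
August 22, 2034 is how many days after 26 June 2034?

57

Jun 26, 2034 → Jul 26, 2034: 30 days (June has 30).
Jul 26, 2034 → Aug 22, 2034: 27 days.
Total: 57 days.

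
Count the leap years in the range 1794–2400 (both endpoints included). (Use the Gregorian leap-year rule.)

Multiples of 4 in [1794,2400]: 152.
Of those, multiples of 100: 7 (not leap unless ÷400).
Multiples of 400: 2.
Leap years = 152 − 7 + 2 = 147.

147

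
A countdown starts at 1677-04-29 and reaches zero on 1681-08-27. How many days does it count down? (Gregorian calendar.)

Apr 29, 1677 → Apr 29, 1678: 365 days.
Apr 29, 1678 → Apr 29, 1679: 365 days.
Apr 29, 1679 → Apr 29, 1680: 366 days (Feb 29, 1680 is in that span).
Apr 29, 1680 → Apr 29, 1681: 365 days.
Apr 29, 1681 → May 29, 1681: 30 days (April has 30).
May 29, 1681 → Jun 29, 1681: 31 days (May has 31).
Jun 29, 1681 → Jul 29, 1681: 30 days (June has 30).
Jul 29, 1681 → Aug 27, 1681: 29 days.
Total: 1581 days.

1581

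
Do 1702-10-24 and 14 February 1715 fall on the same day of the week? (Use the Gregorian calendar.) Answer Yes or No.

No

From Oct 24, 1702 to Feb 14, 1715 is 4496 days.
4496 mod 7 = 2, so they are different weekdays.
(Oct 24, 1702 is a Tuesday; Feb 14, 1715 is a Thursday.)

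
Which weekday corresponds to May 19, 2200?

Doomsday rule: the anchor day for the 2200s is Friday. For year 00: 0÷12 = 0 r 0, and 0÷4 = 0, so 0+0+0 = 0.
Friday + 0 ≡ Friday — that's 2200's doomsday.
In May the doomsday date is May 9.
May 19 is 10 days after May 9; 10 mod 7 = 3, so Friday + 3 = Monday.

Monday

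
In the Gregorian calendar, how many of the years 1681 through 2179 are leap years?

Multiples of 4 in [1681,2179]: 124.
Of those, multiples of 100: 5 (not leap unless ÷400).
Multiples of 400: 1.
Leap years = 124 − 5 + 1 = 120.

120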